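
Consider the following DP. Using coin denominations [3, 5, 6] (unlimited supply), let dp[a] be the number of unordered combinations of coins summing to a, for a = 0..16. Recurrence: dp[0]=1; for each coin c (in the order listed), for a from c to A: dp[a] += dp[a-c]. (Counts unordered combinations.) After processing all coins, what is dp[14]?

after  coin     0     1     2     3     4     5     6     7     8     9    10    11    12    13    14    15    16
          3     1     0     0     1     0     0     1     0     0     1     0     0     1     0     0     1     0
          5     1     0     0     1     0     1     1     0     1     1     1     1     1     1     1     2     1
          6     1     0     0     1     0     1     2     0     1     2     1     2     3     1     2     4     2

2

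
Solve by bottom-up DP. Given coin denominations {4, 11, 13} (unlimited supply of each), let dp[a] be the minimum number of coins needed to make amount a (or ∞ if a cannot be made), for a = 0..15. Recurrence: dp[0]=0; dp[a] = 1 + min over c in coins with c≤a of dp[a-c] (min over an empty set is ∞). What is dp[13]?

1

 a  0  1  2  3  4  5  6  7  8  9 10 11 12 13 14 15
dp  0  -  -  -  1  -  -  -  2  -  -  1  3  1  -  2
(- denotes ∞ / unreachable)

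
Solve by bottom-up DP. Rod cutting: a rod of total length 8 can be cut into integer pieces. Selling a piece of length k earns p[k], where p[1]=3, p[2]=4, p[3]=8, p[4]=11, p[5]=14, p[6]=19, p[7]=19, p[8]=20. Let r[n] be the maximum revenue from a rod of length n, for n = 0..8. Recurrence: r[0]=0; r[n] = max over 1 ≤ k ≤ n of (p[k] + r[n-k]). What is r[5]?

15

   n    0    1    2    3    4    5    6    7    8
r[n]    0    3    6    9   12   15   19   22   25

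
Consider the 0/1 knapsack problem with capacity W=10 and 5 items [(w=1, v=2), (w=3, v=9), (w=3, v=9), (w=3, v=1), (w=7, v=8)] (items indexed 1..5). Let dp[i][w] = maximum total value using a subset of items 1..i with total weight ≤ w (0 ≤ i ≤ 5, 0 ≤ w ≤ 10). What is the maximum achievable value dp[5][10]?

21

i\w   0   1   2   3   4   5   6   7   8   9  10
  0   0   0   0   0   0   0   0   0   0   0   0
  1   0   2   2   2   2   2   2   2   2   2   2
  2   0   2   2   9  11  11  11  11  11  11  11
  3   0   2   2   9  11  11  18  20  20  20  20
  4   0   2   2   9  11  11  18  20  20  20  21
  5   0   2   2   9  11  11  18  20  20  20  21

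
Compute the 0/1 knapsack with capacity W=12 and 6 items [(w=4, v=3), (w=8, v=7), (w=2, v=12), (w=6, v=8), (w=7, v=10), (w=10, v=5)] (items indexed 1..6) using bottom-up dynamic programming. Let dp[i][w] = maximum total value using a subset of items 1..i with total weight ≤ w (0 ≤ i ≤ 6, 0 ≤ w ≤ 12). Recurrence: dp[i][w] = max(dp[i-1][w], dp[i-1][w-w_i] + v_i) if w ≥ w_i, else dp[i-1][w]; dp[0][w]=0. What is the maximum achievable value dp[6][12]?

23

i\w   0   1   2   3   4   5   6   7   8   9  10  11  12
  0   0   0   0   0   0   0   0   0   0   0   0   0   0
  1   0   0   0   0   3   3   3   3   3   3   3   3   3
  2   0   0   0   0   3   3   3   3   7   7   7   7  10
  3   0   0  12  12  12  12  15  15  15  15  19  19  19
  4   0   0  12  12  12  12  15  15  20  20  20  20  23
  5   0   0  12  12  12  12  15  15  20  22  22  22  23
  6   0   0  12  12  12  12  15  15  20  22  22  22  23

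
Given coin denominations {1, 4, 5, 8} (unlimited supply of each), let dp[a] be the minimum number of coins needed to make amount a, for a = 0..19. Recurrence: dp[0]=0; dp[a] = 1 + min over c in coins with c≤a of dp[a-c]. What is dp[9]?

2

 a  0  1  2  3  4  5  6  7  8  9 10 11 12 13 14 15 16 17 18 19
dp  0  1  2  3  1  1  2  3  1  2  2  3  2  2  3  3  2  3  3  4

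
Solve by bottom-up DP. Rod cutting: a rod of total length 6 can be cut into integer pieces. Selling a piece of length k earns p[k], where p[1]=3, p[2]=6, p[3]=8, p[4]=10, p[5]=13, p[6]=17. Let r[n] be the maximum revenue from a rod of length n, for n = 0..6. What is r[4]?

   n    0    1    2    3    4    5    6
r[n]    0    3    6    9   12   15   18

12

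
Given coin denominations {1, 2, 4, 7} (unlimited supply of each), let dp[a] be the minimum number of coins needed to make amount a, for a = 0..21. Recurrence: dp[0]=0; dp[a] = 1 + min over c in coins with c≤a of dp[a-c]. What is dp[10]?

3

 a  0  1  2  3  4  5  6  7  8  9 10 11 12 13 14 15 16 17 18 19 20 21
dp  0  1  1  2  1  2  2  1  2  2  3  2  3  3  2  3  3  4  3  4  4  3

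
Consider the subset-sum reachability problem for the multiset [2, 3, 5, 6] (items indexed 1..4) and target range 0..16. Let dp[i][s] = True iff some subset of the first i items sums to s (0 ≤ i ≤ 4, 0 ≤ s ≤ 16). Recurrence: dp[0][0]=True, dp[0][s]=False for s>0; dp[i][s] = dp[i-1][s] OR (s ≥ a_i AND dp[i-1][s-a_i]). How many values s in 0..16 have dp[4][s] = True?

13

i\s   0   1   2   3   4   5   6   7   8   9  10  11  12  13  14  15  16
  0   T   F   F   F   F   F   F   F   F   F   F   F   F   F   F   F   F
  1   T   F   T   F   F   F   F   F   F   F   F   F   F   F   F   F   F
  2   T   F   T   T   F   T   F   F   F   F   F   F   F   F   F   F   F
  3   T   F   T   T   F   T   F   T   T   F   T   F   F   F   F   F   F
  4   T   F   T   T   F   T   T   T   T   T   T   T   F   T   T   F   T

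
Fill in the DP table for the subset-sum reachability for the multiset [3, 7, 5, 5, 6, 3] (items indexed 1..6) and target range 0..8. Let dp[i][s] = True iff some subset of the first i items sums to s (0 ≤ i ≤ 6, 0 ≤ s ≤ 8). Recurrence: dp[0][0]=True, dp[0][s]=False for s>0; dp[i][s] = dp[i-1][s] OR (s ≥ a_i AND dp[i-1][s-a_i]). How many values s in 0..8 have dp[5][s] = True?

i\s   0   1   2   3   4   5   6   7   8
  0   T   F   F   F   F   F   F   F   F
  1   T   F   F   T   F   F   F   F   F
  2   T   F   F   T   F   F   F   T   F
  3   T   F   F   T   F   T   F   T   T
  4   T   F   F   T   F   T   F   T   T
  5   T   F   F   T   F   T   T   T   T
  6   T   F   F   T   F   T   T   T   T

6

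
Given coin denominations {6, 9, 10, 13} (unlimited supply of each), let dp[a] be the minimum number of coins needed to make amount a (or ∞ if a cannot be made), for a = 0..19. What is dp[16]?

 a  0  1  2  3  4  5  6  7  8  9 10 11 12 13 14 15 16 17 18 19
dp  0  -  -  -  -  -  1  -  -  1  1  -  2  1  -  2  2  -  2  2
(- denotes ∞ / unreachable)

2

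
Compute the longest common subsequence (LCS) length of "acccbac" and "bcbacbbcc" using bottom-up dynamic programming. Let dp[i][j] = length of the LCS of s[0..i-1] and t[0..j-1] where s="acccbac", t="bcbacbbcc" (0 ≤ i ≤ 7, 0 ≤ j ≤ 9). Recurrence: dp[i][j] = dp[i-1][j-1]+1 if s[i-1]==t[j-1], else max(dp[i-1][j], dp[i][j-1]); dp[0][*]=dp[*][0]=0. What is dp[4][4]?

1

   ''  b  c  b  a  c  b  b  c  c
''  0  0  0  0  0  0  0  0  0  0
 a  0  0  0  0  1  1  1  1  1  1
 c  0  0  1  1  1  2  2  2  2  2
 c  0  0  1  1  1  2  2  2  3  3
 c  0  0  1  1  1  2  2  2  3  4
 b  0  1  1  2  2  2  3  3  3  4
 a  0  1  1  2  3  3  3  3  3  4
 c  0  1  2  2  3  4  4  4  4  4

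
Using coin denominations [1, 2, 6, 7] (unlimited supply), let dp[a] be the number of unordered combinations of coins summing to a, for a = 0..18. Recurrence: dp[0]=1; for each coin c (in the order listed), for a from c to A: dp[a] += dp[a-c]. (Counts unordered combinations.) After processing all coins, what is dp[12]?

15

after  coin     0     1     2     3     4     5     6     7     8     9    10    11    12    13    14    15    16    17    18
          1     1     1     1     1     1     1     1     1     1     1     1     1     1     1     1     1     1     1     1
          2     1     1     2     2     3     3     4     4     5     5     6     6     7     7     8     8     9     9    10
          6     1     1     2     2     3     3     5     5     7     7     9     9    12    12    15    15    18    18    22
          7     1     1     2     2     3     3     5     6     8     9    11    12    15    17    21    23    27    29    34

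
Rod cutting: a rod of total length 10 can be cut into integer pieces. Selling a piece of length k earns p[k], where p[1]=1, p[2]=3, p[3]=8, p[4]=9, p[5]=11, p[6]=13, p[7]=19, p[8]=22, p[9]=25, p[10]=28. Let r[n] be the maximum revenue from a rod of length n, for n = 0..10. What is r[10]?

28

   n    0    1    2    3    4    5    6    7    8    9   10
r[n]    0    1    3    8    9   11   16   19   22   25   28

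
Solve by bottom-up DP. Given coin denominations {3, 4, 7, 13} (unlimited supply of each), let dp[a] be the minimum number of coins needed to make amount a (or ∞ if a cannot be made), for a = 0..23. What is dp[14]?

 a  0  1  2  3  4  5  6  7  8  9 10 11 12 13 14 15 16 17 18 19 20 21 22 23
dp  0  -  -  1  1  -  2  1  2  3  2  2  3  1  2  3  2  2  3  3  2  3  4  3
(- denotes ∞ / unreachable)

2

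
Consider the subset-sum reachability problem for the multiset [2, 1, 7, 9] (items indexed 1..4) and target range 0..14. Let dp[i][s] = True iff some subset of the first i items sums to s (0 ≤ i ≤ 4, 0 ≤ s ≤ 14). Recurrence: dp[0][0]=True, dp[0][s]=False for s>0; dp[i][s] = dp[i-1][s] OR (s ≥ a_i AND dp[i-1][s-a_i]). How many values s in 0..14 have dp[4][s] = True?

10

i\s   0   1   2   3   4   5   6   7   8   9  10  11  12  13  14
  0   T   F   F   F   F   F   F   F   F   F   F   F   F   F   F
  1   T   F   T   F   F   F   F   F   F   F   F   F   F   F   F
  2   T   T   T   T   F   F   F   F   F   F   F   F   F   F   F
  3   T   T   T   T   F   F   F   T   T   T   T   F   F   F   F
  4   T   T   T   T   F   F   F   T   T   T   T   T   T   F   F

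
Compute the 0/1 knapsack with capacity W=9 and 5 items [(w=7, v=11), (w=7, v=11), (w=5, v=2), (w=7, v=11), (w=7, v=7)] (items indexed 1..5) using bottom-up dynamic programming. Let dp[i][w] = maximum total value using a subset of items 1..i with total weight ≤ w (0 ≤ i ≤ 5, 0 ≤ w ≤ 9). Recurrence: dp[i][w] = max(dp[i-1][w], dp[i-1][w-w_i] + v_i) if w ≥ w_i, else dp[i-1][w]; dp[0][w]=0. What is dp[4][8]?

11

i\w   0   1   2   3   4   5   6   7   8   9
  0   0   0   0   0   0   0   0   0   0   0
  1   0   0   0   0   0   0   0  11  11  11
  2   0   0   0   0   0   0   0  11  11  11
  3   0   0   0   0   0   2   2  11  11  11
  4   0   0   0   0   0   2   2  11  11  11
  5   0   0   0   0   0   2   2  11  11  11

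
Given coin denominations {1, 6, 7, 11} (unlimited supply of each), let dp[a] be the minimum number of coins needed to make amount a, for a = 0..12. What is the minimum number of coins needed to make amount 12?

2

 a  0  1  2  3  4  5  6  7  8  9 10 11 12
dp  0  1  2  3  4  5  1  1  2  3  4  1  2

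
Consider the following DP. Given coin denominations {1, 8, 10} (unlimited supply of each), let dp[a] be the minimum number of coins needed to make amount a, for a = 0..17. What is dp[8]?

 a  0  1  2  3  4  5  6  7  8  9 10 11 12 13 14 15 16 17
dp  0  1  2  3  4  5  6  7  1  2  1  2  3  4  5  6  2  3

1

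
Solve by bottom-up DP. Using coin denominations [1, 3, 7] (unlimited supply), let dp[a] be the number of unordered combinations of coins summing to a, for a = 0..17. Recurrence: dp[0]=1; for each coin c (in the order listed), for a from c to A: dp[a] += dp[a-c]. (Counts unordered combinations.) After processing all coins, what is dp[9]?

after  coin     0     1     2     3     4     5     6     7     8     9    10    11    12    13    14    15    16    17
          1     1     1     1     1     1     1     1     1     1     1     1     1     1     1     1     1     1     1
          3     1     1     1     2     2     2     3     3     3     4     4     4     5     5     5     6     6     6
          7     1     1     1     2     2     2     3     4     4     5     6     6     7     8     9    10    11    12

5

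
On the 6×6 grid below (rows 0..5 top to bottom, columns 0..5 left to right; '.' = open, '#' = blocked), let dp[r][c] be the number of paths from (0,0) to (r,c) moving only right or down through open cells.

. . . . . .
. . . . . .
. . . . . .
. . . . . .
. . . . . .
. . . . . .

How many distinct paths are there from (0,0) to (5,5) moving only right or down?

r\c   0   1   2   3   4   5
  0   1   1   1   1   1   1
  1   1   2   3   4   5   6
  2   1   3   6  10  15  21
  3   1   4  10  20  35  56
  4   1   5  15  35  70 126
  5   1   6  21  56 126 252

252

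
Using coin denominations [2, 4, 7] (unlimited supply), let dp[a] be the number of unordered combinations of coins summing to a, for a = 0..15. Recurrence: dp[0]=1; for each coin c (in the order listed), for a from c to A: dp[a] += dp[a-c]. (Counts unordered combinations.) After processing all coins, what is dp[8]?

after  coin     0     1     2     3     4     5     6     7     8     9    10    11    12    13    14    15
          2     1     0     1     0     1     0     1     0     1     0     1     0     1     0     1     0
          4     1     0     1     0     2     0     2     0     3     0     3     0     4     0     4     0
          7     1     0     1     0     2     0     2     1     3     1     3     2     4     2     5     3

3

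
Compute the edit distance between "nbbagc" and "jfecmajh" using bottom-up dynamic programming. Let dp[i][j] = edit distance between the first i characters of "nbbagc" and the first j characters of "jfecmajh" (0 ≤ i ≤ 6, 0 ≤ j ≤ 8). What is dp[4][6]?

   ''  j  f  e  c  m  a  j  h
''  0  1  2  3  4  5  6  7  8
 n  1  1  2  3  4  5  6  7  8
 b  2  2  2  3  4  5  6  7  8
 b  3  3  3  3  4  5  6  7  8
 a  4  4  4  4  4  5  5  6  7
 g  5  5  5  5  5  5  6  6  7
 c  6  6  6  6  5  6  6  7  7

5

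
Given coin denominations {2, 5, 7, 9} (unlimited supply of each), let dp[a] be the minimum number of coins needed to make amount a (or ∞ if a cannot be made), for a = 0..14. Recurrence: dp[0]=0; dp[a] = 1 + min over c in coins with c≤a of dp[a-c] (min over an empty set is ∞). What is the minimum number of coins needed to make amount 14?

2

 a  0  1  2  3  4  5  6  7  8  9 10 11 12 13 14
dp  0  -  1  -  2  1  3  1  4  1  2  2  2  3  2
(- denotes ∞ / unreachable)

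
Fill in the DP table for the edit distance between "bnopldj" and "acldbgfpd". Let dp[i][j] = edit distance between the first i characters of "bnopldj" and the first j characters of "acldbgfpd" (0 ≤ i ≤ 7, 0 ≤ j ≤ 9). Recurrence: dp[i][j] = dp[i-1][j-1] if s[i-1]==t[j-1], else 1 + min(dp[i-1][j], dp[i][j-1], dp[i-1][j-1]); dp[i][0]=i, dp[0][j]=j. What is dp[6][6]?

6

   ''  a  c  l  d  b  g  f  p  d
''  0  1  2  3  4  5  6  7  8  9
 b  1  1  2  3  4  4  5  6  7  8
 n  2  2  2  3  4  5  5  6  7  8
 o  3  3  3  3  4  5  6  6  7  8
 p  4  4  4  4  4  5  6  7  6  7
 l  5  5  5  4  5  5  6  7  7  7
 d  6  6  6  5  4  5  6  7  8  7
 j  7  7  7  6  5  5  6  7  8  8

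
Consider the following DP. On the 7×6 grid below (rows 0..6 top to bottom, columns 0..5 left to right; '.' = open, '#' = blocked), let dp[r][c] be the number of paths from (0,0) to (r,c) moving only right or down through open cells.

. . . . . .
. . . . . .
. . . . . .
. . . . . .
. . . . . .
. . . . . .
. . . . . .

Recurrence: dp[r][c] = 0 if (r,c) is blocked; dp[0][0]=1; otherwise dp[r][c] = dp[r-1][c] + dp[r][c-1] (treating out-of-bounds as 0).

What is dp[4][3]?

35

r\c   0   1   2   3   4   5
  0   1   1   1   1   1   1
  1   1   2   3   4   5   6
  2   1   3   6  10  15  21
  3   1   4  10  20  35  56
  4   1   5  15  35  70 126
  5   1   6  21  56 126 252
  6   1   7  28  84 210 462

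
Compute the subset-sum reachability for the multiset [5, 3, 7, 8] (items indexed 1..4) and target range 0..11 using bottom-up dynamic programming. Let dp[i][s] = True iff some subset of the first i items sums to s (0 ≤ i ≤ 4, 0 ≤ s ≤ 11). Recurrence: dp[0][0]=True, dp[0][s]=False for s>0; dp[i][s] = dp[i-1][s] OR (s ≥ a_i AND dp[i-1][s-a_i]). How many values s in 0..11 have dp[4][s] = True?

i\s   0   1   2   3   4   5   6   7   8   9  10  11
  0   T   F   F   F   F   F   F   F   F   F   F   F
  1   T   F   F   F   F   T   F   F   F   F   F   F
  2   T   F   F   T   F   T   F   F   T   F   F   F
  3   T   F   F   T   F   T   F   T   T   F   T   F
  4   T   F   F   T   F   T   F   T   T   F   T   T

7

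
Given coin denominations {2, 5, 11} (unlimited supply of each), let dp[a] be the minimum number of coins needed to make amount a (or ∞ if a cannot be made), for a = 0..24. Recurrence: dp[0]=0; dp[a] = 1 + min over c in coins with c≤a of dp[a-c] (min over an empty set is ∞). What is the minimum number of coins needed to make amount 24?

 a  0  1  2  3  4  5  6  7  8  9 10 11 12 13 14 15 16 17 18 19 20 21 22 23 24
dp  0  -  1  -  2  1  3  2  4  3  2  1  3  2  4  3  2  4  3  5  4  3  2  4  3
(- denotes ∞ / unreachable)

3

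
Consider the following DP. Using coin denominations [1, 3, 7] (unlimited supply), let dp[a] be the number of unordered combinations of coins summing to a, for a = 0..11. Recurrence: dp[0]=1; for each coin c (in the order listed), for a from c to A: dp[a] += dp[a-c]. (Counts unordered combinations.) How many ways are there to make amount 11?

6

after  coin     0     1     2     3     4     5     6     7     8     9    10    11
          1     1     1     1     1     1     1     1     1     1     1     1     1
          3     1     1     1     2     2     2     3     3     3     4     4     4
          7     1     1     1     2     2     2     3     4     4     5     6     6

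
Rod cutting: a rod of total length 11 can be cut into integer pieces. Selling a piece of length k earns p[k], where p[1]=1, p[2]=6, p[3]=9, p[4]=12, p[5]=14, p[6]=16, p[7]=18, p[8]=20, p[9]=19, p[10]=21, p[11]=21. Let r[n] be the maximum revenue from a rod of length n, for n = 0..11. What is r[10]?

30

   n    0    1    2    3    4    5    6    7    8    9   10   11
r[n]    0    1    6    9   12   15   18   21   24   27   30   33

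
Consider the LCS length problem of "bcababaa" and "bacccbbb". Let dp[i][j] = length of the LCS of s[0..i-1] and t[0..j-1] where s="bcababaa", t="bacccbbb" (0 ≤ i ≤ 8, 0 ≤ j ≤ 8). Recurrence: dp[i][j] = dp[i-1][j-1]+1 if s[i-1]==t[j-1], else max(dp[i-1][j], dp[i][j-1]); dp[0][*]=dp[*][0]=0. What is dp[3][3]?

   ''  b  a  c  c  c  b  b  b
''  0  0  0  0  0  0  0  0  0
 b  0  1  1  1  1  1  1  1  1
 c  0  1  1  2  2  2  2  2  2
 a  0  1  2  2  2  2  2  2  2
 b  0  1  2  2  2  2  3  3  3
 a  0  1  2  2  2  2  3  3  3
 b  0  1  2  2  2  2  3  4  4
 a  0  1  2  2  2  2  3  4  4
 a  0  1  2  2  2  2  3  4  4

2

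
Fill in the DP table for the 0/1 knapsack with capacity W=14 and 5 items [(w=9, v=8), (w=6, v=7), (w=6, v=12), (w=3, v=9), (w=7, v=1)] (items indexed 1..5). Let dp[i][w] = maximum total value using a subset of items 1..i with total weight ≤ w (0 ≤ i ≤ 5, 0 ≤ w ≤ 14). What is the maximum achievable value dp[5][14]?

21

i\w   0   1   2   3   4   5   6   7   8   9  10  11  12  13  14
  0   0   0   0   0   0   0   0   0   0   0   0   0   0   0   0
  1   0   0   0   0   0   0   0   0   0   8   8   8   8   8   8
  2   0   0   0   0   0   0   7   7   7   8   8   8   8   8   8
  3   0   0   0   0   0   0  12  12  12  12  12  12  19  19  19
  4   0   0   0   9   9   9  12  12  12  21  21  21  21  21  21
  5   0   0   0   9   9   9  12  12  12  21  21  21  21  21  21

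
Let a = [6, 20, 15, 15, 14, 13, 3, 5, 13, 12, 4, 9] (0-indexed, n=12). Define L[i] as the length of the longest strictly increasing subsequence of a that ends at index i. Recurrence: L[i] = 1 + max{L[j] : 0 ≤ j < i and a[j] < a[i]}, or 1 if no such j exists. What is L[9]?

   i    0    1    2    3    4    5    6    7    8    9   10   11
a[i]    6   20   15   15   14   13    3    5   13   12    4    9
L[i]    1    2    2    2    2    2    1    2    3    3    2    3

3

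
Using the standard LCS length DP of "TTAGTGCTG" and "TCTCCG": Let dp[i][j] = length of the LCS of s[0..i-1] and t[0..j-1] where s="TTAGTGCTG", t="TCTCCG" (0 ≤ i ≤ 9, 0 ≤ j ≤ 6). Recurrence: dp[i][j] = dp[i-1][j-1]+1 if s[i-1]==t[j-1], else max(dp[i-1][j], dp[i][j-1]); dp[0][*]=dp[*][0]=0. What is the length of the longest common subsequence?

4

   ''  T  C  T  C  C  G
''  0  0  0  0  0  0  0
 T  0  1  1  1  1  1  1
 T  0  1  1  2  2  2  2
 A  0  1  1  2  2  2  2
 G  0  1  1  2  2  2  3
 T  0  1  1  2  2  2  3
 G  0  1  1  2  2  2  3
 C  0  1  2  2  3  3  3
 T  0  1  2  3  3  3  3
 G  0  1  2  3  3  3  4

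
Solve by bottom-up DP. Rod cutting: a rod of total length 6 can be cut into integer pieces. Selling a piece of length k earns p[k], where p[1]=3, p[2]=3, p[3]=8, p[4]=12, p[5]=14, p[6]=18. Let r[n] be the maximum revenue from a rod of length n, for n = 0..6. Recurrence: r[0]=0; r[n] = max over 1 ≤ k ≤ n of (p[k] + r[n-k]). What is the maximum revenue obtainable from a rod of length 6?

   n    0    1    2    3    4    5    6
r[n]    0    3    6    9   12   15   18

18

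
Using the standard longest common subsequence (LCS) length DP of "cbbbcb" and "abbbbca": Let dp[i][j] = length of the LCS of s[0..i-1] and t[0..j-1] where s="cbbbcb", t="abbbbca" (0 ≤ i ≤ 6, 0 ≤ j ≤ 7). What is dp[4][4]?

   ''  a  b  b  b  b  c  a
''  0  0  0  0  0  0  0  0
 c  0  0  0  0  0  0  1  1
 b  0  0  1  1  1  1  1  1
 b  0  0  1  2  2  2  2  2
 b  0  0  1  2  3  3  3  3
 c  0  0  1  2  3  3  4  4
 b  0  0  1  2  3  4  4  4

3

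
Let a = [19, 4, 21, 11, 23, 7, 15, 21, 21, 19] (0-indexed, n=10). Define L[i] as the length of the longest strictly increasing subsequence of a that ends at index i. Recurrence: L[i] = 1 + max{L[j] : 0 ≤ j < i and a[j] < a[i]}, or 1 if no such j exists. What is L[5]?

2

   i    0    1    2    3    4    5    6    7    8    9
a[i]   19    4   21   11   23    7   15   21   21   19
L[i]    1    1    2    2    3    2    3    4    4    4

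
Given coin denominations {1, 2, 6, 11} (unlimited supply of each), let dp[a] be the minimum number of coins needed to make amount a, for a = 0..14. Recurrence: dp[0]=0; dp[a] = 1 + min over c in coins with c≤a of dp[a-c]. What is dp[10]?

3

 a  0  1  2  3  4  5  6  7  8  9 10 11 12 13 14
dp  0  1  1  2  2  3  1  2  2  3  3  1  2  2  3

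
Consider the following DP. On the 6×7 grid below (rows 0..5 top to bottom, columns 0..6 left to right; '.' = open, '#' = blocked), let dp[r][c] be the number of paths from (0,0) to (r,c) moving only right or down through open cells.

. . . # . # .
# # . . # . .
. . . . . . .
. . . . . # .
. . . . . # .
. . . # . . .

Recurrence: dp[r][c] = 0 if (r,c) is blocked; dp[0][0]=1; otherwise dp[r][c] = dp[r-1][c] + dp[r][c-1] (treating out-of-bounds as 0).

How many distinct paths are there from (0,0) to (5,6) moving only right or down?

r\c   0   1   2   3   4   5   6
  0   1   1   1   0   0   0   0
  1   0   0   1   1   0   0   0
  2   0   0   1   2   2   2   2
  3   0   0   1   3   5   0   2
  4   0   0   1   4   9   0   2
  5   0   0   1   0   9   9  11

11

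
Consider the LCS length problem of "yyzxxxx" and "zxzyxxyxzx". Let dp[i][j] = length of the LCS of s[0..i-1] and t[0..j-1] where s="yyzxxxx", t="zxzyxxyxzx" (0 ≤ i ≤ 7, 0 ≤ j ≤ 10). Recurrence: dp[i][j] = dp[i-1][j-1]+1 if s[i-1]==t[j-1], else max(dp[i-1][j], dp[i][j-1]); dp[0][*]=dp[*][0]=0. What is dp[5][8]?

3

   ''  z  x  z  y  x  x  y  x  z  x
''  0  0  0  0  0  0  0  0  0  0  0
 y  0  0  0  0  1  1  1  1  1  1  1
 y  0  0  0  0  1  1  1  2  2  2  2
 z  0  1  1  1  1  1  1  2  2  3  3
 x  0  1  2  2  2  2  2  2  3  3  4
 x  0  1  2  2  2  3  3  3  3  3  4
 x  0  1  2  2  2  3  4  4  4  4  4
 x  0  1  2  2  2  3  4  4  5  5  5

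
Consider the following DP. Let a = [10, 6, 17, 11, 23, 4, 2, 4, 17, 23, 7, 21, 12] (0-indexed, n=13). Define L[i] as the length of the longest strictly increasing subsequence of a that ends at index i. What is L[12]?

   i    0    1    2    3    4    5    6    7    8    9   10   11   12
a[i]   10    6   17   11   23    4    2    4   17   23    7   21   12
L[i]    1    1    2    2    3    1    1    2    3    4    3    4    4

4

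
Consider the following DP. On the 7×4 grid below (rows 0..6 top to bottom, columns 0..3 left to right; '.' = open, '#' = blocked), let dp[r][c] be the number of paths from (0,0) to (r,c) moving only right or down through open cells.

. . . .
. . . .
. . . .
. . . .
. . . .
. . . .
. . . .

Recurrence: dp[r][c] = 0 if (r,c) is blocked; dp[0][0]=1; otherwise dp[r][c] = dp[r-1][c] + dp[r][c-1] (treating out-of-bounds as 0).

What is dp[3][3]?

20

r\c   0   1   2   3
  0   1   1   1   1
  1   1   2   3   4
  2   1   3   6  10
  3   1   4  10  20
  4   1   5  15  35
  5   1   6  21  56
  6   1   7  28  84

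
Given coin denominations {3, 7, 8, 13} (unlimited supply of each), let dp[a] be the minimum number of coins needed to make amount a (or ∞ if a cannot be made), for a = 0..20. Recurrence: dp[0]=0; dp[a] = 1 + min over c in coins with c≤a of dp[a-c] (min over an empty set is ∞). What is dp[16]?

 a  0  1  2  3  4  5  6  7  8  9 10 11 12 13 14 15 16 17 18 19 20
dp  0  -  -  1  -  -  2  1  1  3  2  2  4  1  2  2  2  3  3  3  2
(- denotes ∞ / unreachable)

2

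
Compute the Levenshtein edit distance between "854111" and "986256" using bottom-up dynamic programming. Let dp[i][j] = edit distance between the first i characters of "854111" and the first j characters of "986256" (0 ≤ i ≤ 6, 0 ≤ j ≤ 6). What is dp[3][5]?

   ''  9  8  6  2  5  6
''  0  1  2  3  4  5  6
 8  1  1  1  2  3  4  5
 5  2  2  2  2  3  3  4
 4  3  3  3  3  3  4  4
 1  4  4  4  4  4  4  5
 1  5  5  5  5  5  5  5
 1  6  6  6  6  6  6  6

4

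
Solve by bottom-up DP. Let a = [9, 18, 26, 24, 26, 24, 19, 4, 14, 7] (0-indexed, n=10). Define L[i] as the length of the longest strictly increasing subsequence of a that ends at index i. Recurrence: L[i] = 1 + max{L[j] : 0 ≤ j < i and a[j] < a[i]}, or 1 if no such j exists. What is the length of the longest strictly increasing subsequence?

   i    0    1    2    3    4    5    6    7    8    9
a[i]    9   18   26   24   26   24   19    4   14    7
L[i]    1    2    3    3    4    3    3    1    2    2

4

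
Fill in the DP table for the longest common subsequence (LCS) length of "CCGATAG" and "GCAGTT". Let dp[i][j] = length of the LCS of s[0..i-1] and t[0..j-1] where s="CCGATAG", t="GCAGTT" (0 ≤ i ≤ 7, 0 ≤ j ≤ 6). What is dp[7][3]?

   ''  G  C  A  G  T  T
''  0  0  0  0  0  0  0
 C  0  0  1  1  1  1  1
 C  0  0  1  1  1  1  1
 G  0  1  1  1  2  2  2
 A  0  1  1  2  2  2  2
 T  0  1  1  2  2  3  3
 A  0  1  1  2  2  3  3
 G  0  1  1  2  3  3  3

2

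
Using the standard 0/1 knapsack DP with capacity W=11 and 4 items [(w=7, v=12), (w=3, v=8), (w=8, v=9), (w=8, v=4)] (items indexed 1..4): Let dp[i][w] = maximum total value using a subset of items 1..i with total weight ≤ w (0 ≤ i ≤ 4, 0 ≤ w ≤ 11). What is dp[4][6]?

8

i\w   0   1   2   3   4   5   6   7   8   9  10  11
  0   0   0   0   0   0   0   0   0   0   0   0   0
  1   0   0   0   0   0   0   0  12  12  12  12  12
  2   0   0   0   8   8   8   8  12  12  12  20  20
  3   0   0   0   8   8   8   8  12  12  12  20  20
  4   0   0   0   8   8   8   8  12  12  12  20  20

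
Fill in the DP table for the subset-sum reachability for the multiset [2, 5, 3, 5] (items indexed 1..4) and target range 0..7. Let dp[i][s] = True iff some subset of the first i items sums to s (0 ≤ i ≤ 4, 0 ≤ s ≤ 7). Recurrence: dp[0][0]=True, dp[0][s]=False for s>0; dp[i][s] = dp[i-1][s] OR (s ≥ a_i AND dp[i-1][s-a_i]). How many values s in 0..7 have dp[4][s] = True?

5

i\s   0   1   2   3   4   5   6   7
  0   T   F   F   F   F   F   F   F
  1   T   F   T   F   F   F   F   F
  2   T   F   T   F   F   T   F   T
  3   T   F   T   T   F   T   F   T
  4   T   F   T   T   F   T   F   T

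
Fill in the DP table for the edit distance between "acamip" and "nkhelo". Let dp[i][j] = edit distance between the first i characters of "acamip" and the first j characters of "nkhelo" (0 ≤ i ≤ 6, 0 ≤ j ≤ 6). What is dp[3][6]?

   ''  n  k  h  e  l  o
''  0  1  2  3  4  5  6
 a  1  1  2  3  4  5  6
 c  2  2  2  3  4  5  6
 a  3  3  3  3  4  5  6
 m  4  4  4  4  4  5  6
 i  5  5  5  5  5  5  6
 p  6  6  6  6  6  6  6

6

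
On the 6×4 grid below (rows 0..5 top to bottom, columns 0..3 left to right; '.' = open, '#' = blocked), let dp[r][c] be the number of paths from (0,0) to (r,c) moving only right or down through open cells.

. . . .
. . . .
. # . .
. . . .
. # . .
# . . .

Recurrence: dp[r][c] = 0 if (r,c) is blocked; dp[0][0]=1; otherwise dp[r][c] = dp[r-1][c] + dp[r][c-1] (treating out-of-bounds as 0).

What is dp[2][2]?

3

r\c   0   1   2   3
  0   1   1   1   1
  1   1   2   3   4
  2   1   0   3   7
  3   1   1   4  11
  4   1   0   4  15
  5   0   0   4  19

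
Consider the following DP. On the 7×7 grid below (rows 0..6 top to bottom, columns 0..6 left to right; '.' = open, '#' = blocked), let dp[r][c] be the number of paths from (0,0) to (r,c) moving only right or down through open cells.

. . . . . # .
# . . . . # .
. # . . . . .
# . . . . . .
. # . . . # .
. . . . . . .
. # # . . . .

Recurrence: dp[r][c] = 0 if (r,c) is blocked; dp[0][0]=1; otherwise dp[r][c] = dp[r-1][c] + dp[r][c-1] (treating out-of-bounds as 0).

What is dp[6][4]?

r\c   0   1   2   3   4   5   6
  0   1   1   1   1   1   0   0
  1   0   1   2   3   4   0   0
  2   0   0   2   5   9   9   9
  3   0   0   2   7  16  25  34
  4   0   0   2   9  25   0  34
  5   0   0   2  11  36  36  70
  6   0   0   0  11  47  83 153

47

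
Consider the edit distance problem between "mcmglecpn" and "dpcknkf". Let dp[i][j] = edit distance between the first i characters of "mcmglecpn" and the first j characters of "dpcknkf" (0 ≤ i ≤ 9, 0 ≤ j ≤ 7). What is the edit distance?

   ''  d  p  c  k  n  k  f
''  0  1  2  3  4  5  6  7
 m  1  1  2  3  4  5  6  7
 c  2  2  2  2  3  4  5  6
 m  3  3  3  3  3  4  5  6
 g  4  4  4  4  4  4  5  6
 l  5  5  5  5  5  5  5  6
 e  6  6  6  6  6  6  6  6
 c  7  7  7  6  7  7  7  7
 p  8  8  7  7  7  8  8  8
 n  9  9  8  8  8  7  8  9

9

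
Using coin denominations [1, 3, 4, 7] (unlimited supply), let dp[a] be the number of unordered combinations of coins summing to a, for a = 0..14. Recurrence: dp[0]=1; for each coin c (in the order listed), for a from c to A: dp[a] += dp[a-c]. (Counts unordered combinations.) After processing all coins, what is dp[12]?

14

after  coin     0     1     2     3     4     5     6     7     8     9    10    11    12    13    14
          1     1     1     1     1     1     1     1     1     1     1     1     1     1     1     1
          3     1     1     1     2     2     2     3     3     3     4     4     4     5     5     5
          4     1     1     1     2     3     3     4     5     6     7     8     9    11    12    13
          7     1     1     1     2     3     3     4     6     7     8    10    12    14    16    19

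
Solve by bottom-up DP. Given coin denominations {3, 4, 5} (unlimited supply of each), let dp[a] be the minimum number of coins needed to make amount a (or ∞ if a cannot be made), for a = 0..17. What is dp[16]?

4

 a  0  1  2  3  4  5  6  7  8  9 10 11 12 13 14 15 16 17
dp  0  -  -  1  1  1  2  2  2  2  2  3  3  3  3  3  4  4
(- denotes ∞ / unreachable)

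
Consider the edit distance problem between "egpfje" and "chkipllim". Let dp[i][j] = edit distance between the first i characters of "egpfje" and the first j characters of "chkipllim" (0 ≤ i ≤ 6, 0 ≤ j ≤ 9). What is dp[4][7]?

6

   ''  c  h  k  i  p  l  l  i  m
''  0  1  2  3  4  5  6  7  8  9
 e  1  1  2  3  4  5  6  7  8  9
 g  2  2  2  3  4  5  6  7  8  9
 p  3  3  3  3  4  4  5  6  7  8
 f  4  4  4  4  4  5  5  6  7  8
 j  5  5  5  5  5  5  6  6  7  8
 e  6  6  6  6  6  6  6  7  7  8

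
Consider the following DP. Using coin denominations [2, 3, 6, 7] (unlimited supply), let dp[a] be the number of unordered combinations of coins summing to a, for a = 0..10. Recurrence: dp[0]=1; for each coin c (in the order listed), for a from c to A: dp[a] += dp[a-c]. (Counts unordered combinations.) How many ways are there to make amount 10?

4

after  coin     0     1     2     3     4     5     6     7     8     9    10
          2     1     0     1     0     1     0     1     0     1     0     1
          3     1     0     1     1     1     1     2     1     2     2     2
          6     1     0     1     1     1     1     3     1     3     3     3
          7     1     0     1     1     1     1     3     2     3     4     4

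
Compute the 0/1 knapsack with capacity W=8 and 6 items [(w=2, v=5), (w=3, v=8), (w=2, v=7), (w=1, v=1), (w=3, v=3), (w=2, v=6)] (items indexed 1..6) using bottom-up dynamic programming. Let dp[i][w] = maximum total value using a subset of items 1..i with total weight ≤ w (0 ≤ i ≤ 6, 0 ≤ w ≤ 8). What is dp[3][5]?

i\w   0   1   2   3   4   5   6   7   8
  0   0   0   0   0   0   0   0   0   0
  1   0   0   5   5   5   5   5   5   5
  2   0   0   5   8   8  13  13  13  13
  3   0   0   7   8  12  15  15  20  20
  4   0   1   7   8  12  15  16  20  21
  5   0   1   7   8  12  15  16  20  21
  6   0   1   7   8  13  15  18  21  22

15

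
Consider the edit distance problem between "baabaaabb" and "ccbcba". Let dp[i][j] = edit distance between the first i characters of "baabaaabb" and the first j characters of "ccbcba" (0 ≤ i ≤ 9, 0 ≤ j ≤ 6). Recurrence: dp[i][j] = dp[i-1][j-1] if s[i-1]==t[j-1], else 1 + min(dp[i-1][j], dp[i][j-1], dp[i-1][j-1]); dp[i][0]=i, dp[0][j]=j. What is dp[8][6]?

6

   ''  c  c  b  c  b  a
''  0  1  2  3  4  5  6
 b  1  1  2  2  3  4  5
 a  2  2  2  3  3  4  4
 a  3  3  3  3  4  4  4
 b  4  4  4  3  4  4  5
 a  5  5  5  4  4  5  4
 a  6  6  6  5  5  5  5
 a  7  7  7  6  6  6  5
 b  8  8  8  7  7  6  6
 b  9  9  9  8  8  7  7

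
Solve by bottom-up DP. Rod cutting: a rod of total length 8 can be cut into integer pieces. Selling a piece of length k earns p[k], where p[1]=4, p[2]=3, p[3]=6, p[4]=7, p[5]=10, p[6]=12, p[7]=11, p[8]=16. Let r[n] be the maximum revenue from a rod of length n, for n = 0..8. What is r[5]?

20

   n    0    1    2    3    4    5    6    7    8
r[n]    0    4    8   12   16   20   24   28   32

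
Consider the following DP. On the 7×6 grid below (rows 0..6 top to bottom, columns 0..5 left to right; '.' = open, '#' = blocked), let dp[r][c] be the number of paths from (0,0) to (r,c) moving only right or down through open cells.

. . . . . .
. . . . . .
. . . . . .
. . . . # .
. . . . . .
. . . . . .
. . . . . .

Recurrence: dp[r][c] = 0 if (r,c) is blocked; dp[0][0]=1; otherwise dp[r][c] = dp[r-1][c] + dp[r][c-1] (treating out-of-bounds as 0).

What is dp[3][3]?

r\c   0   1   2   3   4   5
  0   1   1   1   1   1   1
  1   1   2   3   4   5   6
  2   1   3   6  10  15  21
  3   1   4  10  20   0  21
  4   1   5  15  35  35  56
  5   1   6  21  56  91 147
  6   1   7  28  84 175 322

20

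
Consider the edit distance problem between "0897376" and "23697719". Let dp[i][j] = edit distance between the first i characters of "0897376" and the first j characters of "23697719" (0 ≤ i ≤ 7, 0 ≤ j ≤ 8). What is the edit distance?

   ''  2  3  6  9  7  7  1  9
''  0  1  2  3  4  5  6  7  8
 0  1  1  2  3  4  5  6  7  8
 8  2  2  2  3  4  5  6  7  8
 9  3  3  3  3  3  4  5  6  7
 7  4  4  4  4  4  3  4  5  6
 3  5  5  4  5  5  4  4  5  6
 7  6  6  5  5  6  5  4  5  6
 6  7  7  6  5  6  6  5  5  6

6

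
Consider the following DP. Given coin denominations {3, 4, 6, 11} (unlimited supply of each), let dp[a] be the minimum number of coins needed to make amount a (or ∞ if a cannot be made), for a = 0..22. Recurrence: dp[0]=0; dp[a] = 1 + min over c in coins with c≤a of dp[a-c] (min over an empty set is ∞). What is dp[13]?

3

 a  0  1  2  3  4  5  6  7  8  9 10 11 12 13 14 15 16 17 18 19 20 21 22
dp  0  -  -  1  1  -  1  2  2  2  2  1  2  3  2  2  3  2  3  3  3  3  2
(- denotes ∞ / unreachable)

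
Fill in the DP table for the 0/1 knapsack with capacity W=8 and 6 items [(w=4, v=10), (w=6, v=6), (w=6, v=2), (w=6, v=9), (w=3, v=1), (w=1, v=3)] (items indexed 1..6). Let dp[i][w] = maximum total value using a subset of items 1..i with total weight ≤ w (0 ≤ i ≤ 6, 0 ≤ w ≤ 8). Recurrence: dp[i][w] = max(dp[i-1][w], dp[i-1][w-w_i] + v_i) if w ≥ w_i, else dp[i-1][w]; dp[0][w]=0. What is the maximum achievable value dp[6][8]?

14

i\w   0   1   2   3   4   5   6   7   8
  0   0   0   0   0   0   0   0   0   0
  1   0   0   0   0  10  10  10  10  10
  2   0   0   0   0  10  10  10  10  10
  3   0   0   0   0  10  10  10  10  10
  4   0   0   0   0  10  10  10  10  10
  5   0   0   0   1  10  10  10  11  11
  6   0   3   3   3  10  13  13  13  14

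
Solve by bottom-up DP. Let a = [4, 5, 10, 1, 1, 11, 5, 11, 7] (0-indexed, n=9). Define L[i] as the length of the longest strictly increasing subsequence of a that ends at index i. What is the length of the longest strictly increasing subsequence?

   i    0    1    2    3    4    5    6    7    8
a[i]    4    5   10    1    1   11    5   11    7
L[i]    1    2    3    1    1    4    2    4    3

4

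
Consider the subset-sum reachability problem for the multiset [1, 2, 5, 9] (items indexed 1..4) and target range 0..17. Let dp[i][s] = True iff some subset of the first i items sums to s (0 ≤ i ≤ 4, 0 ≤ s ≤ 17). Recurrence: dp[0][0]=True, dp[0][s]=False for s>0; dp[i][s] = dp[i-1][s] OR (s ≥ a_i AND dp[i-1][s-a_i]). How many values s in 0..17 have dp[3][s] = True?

8

i\s   0   1   2   3   4   5   6   7   8   9  10  11  12  13  14  15  16  17
  0   T   F   F   F   F   F   F   F   F   F   F   F   F   F   F   F   F   F
  1   T   T   F   F   F   F   F   F   F   F   F   F   F   F   F   F   F   F
  2   T   T   T   T   F   F   F   F   F   F   F   F   F   F   F   F   F   F
  3   T   T   T   T   F   T   T   T   T   F   F   F   F   F   F   F   F   F
  4   T   T   T   T   F   T   T   T   T   T   T   T   T   F   T   T   T   T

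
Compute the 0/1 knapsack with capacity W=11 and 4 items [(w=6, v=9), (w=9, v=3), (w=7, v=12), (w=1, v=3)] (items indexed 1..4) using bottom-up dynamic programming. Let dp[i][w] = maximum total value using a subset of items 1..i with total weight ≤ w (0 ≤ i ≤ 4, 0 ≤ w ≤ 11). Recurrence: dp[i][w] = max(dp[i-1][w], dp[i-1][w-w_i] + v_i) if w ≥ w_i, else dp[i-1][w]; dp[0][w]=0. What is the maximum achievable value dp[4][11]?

15

i\w   0   1   2   3   4   5   6   7   8   9  10  11
  0   0   0   0   0   0   0   0   0   0   0   0   0
  1   0   0   0   0   0   0   9   9   9   9   9   9
  2   0   0   0   0   0   0   9   9   9   9   9   9
  3   0   0   0   0   0   0   9  12  12  12  12  12
  4   0   3   3   3   3   3   9  12  15  15  15  15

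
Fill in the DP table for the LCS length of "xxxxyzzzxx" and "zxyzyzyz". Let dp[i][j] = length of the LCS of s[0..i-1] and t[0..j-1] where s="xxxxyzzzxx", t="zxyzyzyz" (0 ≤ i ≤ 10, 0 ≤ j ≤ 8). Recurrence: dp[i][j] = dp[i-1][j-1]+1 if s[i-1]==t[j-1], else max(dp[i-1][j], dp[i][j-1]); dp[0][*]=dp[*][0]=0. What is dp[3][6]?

1

   ''  z  x  y  z  y  z  y  z
''  0  0  0  0  0  0  0  0  0
 x  0  0  1  1  1  1  1  1  1
 x  0  0  1  1  1  1  1  1  1
 x  0  0  1  1  1  1  1  1  1
 x  0  0  1  1  1  1  1  1  1
 y  0  0  1  2  2  2  2  2  2
 z  0  1  1  2  3  3  3  3  3
 z  0  1  1  2  3  3  4  4  4
 z  0  1  1  2  3  3  4  4  5
 x  0  1  2  2  3  3  4  4  5
 x  0  1  2  2  3  3  4  4  5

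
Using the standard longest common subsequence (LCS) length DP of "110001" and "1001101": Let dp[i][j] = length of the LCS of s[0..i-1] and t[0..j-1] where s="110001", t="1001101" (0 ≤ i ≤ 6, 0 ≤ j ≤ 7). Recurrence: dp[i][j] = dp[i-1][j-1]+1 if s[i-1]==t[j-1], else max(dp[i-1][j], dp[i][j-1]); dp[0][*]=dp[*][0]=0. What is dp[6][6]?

   ''  1  0  0  1  1  0  1
''  0  0  0  0  0  0  0  0
 1  0  1  1  1  1  1  1  1
 1  0  1  1  1  2  2  2  2
 0  0  1  2  2  2  2  3  3
 0  0  1  2  3  3  3  3  3
 0  0  1  2  3  3  3  4  4
 1  0  1  2  3  4  4  4  5

4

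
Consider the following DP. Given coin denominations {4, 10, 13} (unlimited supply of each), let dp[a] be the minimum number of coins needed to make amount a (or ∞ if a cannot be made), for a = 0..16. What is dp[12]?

3

 a  0  1  2  3  4  5  6  7  8  9 10 11 12 13 14 15 16
dp  0  -  -  -  1  -  -  -  2  -  1  -  3  1  2  -  4
(- denotes ∞ / unreachable)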